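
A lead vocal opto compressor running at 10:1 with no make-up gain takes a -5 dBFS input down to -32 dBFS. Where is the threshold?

-35 dBFS

Input is 30 dB above T (since output overshoot × R = input overshoot: (-32 − T)·10 = -5 − T gives T = -35 dBFS).
Check: -35 + (-5 − (-35))/10 = -35 + 3 = -32 dBFS. ✓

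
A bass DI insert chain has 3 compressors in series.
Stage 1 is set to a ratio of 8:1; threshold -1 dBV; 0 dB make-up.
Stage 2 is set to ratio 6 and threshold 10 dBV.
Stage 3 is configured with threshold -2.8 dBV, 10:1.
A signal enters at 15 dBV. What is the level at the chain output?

-2.42 dBV

Stage 1: 15 dBV is 16 dB over -1 dBV; at 8:1 that becomes 2 dB over, giving 1 dBV.
Stage 2: 1 dBV ≤ 10 dBV, so stage 2 doesn't engage; output 1 dBV.
Stage 3: 3.8 dB above -2.8 dBV, reduced 10:1 to 0.38 dB above → -2.42 dBV.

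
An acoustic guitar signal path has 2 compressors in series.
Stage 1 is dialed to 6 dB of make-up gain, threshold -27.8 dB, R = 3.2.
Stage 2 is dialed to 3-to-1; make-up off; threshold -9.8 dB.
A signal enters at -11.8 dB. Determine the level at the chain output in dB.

-16.8 dB

Stage 1: overshoot 16 dB → 16/3.2 = 5 dB → -22.8 dB; +6 dB make-up → -16.8 dB.
Stage 2: -16.8 dB is at or below the -9.8 dB threshold — no compression; output -16.8 dB.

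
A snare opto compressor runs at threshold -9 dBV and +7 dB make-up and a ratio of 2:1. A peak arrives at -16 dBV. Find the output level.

-9 dBV

-16 dBV is 7 dB below the -9 dBV threshold, so no gain reduction is applied.
Make-up gain adds 7 dB: -16 + 7 = -9 dBV.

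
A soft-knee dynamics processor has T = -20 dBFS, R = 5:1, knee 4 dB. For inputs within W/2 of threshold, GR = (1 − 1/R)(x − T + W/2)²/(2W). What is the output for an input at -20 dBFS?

x − T + W/2 = -20 − (-20) + 2 = 2.
GR = (1 − 1/5) × 2² / 8 = 0.8 × 4 / 8 = 0.4 dB.
Output = -20 − 0.4 = -20.4 dBFS.

-20.4 dBFS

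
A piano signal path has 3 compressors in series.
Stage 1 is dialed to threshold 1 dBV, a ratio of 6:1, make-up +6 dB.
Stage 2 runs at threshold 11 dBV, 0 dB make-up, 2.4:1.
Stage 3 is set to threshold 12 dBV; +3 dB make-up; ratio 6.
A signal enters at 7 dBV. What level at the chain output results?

Stage 1: 7 dBV is 6 dB over 1 dBV; at 6:1 that becomes 1 dB over, giving 2 dBV; +6 dB make-up → 8 dBV.
Stage 2: 8 dBV ≤ 11 dBV, so stage 2 doesn't engage; output 8 dBV.
Stage 3: 8 dBV ≤ 12 dBV, so stage 3 doesn't engage; make-up brings it to 11 dBV.

11 dBV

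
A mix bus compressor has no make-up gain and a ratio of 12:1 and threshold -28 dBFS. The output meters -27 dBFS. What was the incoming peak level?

-16 dBFS

Post-compression overshoot = -27 − (-28) = 1 dB.
Before 12:1 compression the overshoot was 1 × 12 = 12 dB, so input = -28 + 12 = -16 dBFS.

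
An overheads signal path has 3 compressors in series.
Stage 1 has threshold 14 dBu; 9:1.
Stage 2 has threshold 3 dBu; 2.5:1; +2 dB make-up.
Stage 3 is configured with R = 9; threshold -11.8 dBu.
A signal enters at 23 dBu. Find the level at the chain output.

Stage 1: 9 dB above 14 dBu, reduced 9:1 to 1 dB above → 15 dBu.
Stage 2: overshoot 12 dB → 12/2.5 = 4.8 dB → 7.8 dBu; +2 dB make-up → 9.8 dBu.
Stage 3: 21.6 dB above -11.8 dBu, reduced 9:1 to 2.4 dB above → -9.4 dBu.

-9.4 dBu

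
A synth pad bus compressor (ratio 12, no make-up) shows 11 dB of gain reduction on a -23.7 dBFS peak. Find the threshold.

-35.7 dBFS

Let T be the threshold. Output overshoot = (input overshoot)/R, so -34.7 − T = (-23.7 − T)/12.
12·(-34.7 − T) = -23.7 − T → 11·T = -416.4 − (-23.7) = -392.7.
T = -392.7/11 = -35.7 dBFS.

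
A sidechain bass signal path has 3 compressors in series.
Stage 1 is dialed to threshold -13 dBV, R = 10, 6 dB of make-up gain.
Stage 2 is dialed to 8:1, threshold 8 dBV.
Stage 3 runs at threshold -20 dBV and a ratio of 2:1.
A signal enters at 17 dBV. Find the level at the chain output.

-12 dBV

Stage 1: 30 dB above -13 dBV, reduced 10:1 to 3 dB above → -10 dBV; +6 dB make-up → -4 dBV.
Stage 2: -4 dBV ≤ 8 dBV, so stage 2 doesn't engage; output -4 dBV.
Stage 3: -4 dBV is 16 dB over -20 dBV; at 2:1 that becomes 8 dB over, giving -12 dBV.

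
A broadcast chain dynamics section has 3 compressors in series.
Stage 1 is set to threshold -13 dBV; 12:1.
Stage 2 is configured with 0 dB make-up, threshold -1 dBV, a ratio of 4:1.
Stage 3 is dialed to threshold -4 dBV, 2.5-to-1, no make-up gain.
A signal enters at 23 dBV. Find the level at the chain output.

Stage 1: 23 dBV is 36 dB over -13 dBV; at 12:1 that becomes 3 dB over, giving -10 dBV.
Stage 2: -10 dBV ≤ -1 dBV, so stage 2 doesn't engage; output -10 dBV.
Stage 3: below threshold (-10 ≤ -4); passes unchanged; output -10 dBV.

-10 dBV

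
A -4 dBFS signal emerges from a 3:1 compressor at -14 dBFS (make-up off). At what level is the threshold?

Let T be the threshold. Output overshoot = (input overshoot)/R, so -14 − T = (-4 − T)/3.
3·(-14 − T) = -4 − T → 2·T = -42 − (-4) = -38.
T = -38/2 = -19 dBFS.

-19 dBFS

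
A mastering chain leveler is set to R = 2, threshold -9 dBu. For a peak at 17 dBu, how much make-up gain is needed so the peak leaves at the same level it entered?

Overshoot 26 dB → 26/2 = 13 dB after compression, so the compressed level is -9 + 13 = 4 dBu.
Make-up = target − compressed = 17 − 4 = 13 dB.

13 dB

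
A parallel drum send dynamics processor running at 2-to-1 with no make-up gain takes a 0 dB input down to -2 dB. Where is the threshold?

-4 dB

Gain reduction = 0 − (-2) = 2 dB; output overshoot = GR / (R − 1) = 2 / 1 = 2 dB.
Threshold = output − output overshoot = -2 − 2 = -4 dB.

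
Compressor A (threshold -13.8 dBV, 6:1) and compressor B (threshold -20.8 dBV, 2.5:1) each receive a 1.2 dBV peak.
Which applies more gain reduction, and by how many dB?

A: overshoot 15 dB → output overshoot 2.5 dB → GR 12.5 dB.
B: overshoot 22 dB → output overshoot 8.8 dB → GR 13.2 dB.
Difference: 0.7 dB in favour of B.

B, by 0.7 dB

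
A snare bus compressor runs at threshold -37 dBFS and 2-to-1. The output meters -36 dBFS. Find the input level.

The compressed level sits -36 − (-37) = 1 dB over threshold.
Undo the ratio: input overshoot = 1 × 2 = 2 dB, giving input = -35 dBFS.

-35 dBFS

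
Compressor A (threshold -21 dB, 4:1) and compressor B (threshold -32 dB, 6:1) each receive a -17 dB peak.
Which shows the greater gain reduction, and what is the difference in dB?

B, by 9.5 dB

A: 4 dB over, compressed to 1 dB over, so 3 dB of GR.
B: 15 dB over, compressed to 2.5 dB over, so 12.5 dB of GR.
Difference: 9.5 dB in favour of B.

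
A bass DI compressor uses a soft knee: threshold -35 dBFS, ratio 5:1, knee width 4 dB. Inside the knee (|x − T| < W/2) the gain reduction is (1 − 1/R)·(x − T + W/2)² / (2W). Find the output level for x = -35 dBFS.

-35.4 dBFS

x − T + W/2 = -35 − (-35) + 2 = 2.
GR = (1 − 1/5) × 2² / 8 = 0.8 × 4 / 8 = 0.4 dB.
Output = -35 − 0.4 = -35.4 dBFS.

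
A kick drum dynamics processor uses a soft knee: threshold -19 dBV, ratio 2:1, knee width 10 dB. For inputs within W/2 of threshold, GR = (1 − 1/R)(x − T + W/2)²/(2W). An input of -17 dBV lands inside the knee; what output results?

-18.225 dBV

x − T + W/2 = -17 − (-19) + 5 = 7.
GR = (1 − 1/2) × 7² / 20 = 0.5 × 49 / 20 = 1.225 dB.
Output = -17 − 1.225 = -18.225 dBV.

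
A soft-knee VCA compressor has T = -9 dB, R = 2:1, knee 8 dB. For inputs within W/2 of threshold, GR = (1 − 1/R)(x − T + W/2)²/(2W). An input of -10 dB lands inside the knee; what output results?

x − T + W/2 = -10 − (-9) + 4 = 3.
GR = (1 − 1/2) × 3² / 16 = 0.5 × 9 / 16 = 0.28125 dB.
Output = -10 − 0.28125 = -10.28125 dB.

-10.28125 dB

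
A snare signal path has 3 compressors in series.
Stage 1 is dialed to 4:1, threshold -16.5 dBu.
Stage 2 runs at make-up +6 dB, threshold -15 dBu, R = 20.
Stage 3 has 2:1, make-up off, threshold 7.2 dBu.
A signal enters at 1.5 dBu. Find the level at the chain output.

-8.85 dBu

Stage 1: 1.5 dBu is 18 dB over -16.5 dBu; at 4:1 that becomes 4.5 dB over, giving -12 dBu.
Stage 2: overshoot 3 dB → 3/20 = 0.15 dB → -14.85 dBu; +6 dB make-up → -8.85 dBu.
Stage 3: below threshold (-8.85 ≤ 7.2); passes unchanged; output -8.85 dBu.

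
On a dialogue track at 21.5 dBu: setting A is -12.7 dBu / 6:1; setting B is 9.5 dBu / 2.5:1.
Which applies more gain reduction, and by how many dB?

A: GR = 34.2 − 34.2/6 = 28.5 dB.
B: GR = 12 − 12/2.5 = 7.2 dB.
A applies 21.3 dB more gain reduction.

A, by 21.3 dB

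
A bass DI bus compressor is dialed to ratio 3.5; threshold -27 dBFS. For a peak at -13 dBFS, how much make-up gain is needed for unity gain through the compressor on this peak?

10 dB

Without make-up, output = threshold + overshoot/3.5 = -27 + 4 = -23 dBFS.
Gap to target: 10 dB.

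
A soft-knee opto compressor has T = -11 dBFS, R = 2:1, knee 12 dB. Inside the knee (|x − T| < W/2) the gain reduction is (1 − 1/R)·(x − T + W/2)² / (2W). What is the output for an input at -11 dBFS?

-11.75 dBFS

x − T + W/2 = -11 − (-11) + 6 = 6.
GR = (1 − 1/2) × 6² / 24 = 0.5 × 36 / 24 = 0.75 dB.
Output = -11 − 0.75 = -11.75 dBFS.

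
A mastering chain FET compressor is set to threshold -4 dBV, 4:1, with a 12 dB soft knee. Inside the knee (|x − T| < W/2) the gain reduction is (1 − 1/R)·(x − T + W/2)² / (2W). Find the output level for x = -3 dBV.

x − T + W/2 = -3 − (-4) + 6 = 7.
GR = (1 − 1/4) × 7² / 24 = 0.75 × 49 / 24 = 1.53125 dB.
Output = -3 − 1.53125 = -4.53125 dBV.

-4.53125 dBV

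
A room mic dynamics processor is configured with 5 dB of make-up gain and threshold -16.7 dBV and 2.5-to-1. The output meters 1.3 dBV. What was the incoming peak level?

15.8 dBV

Before make-up, the level was 1.3 − 5 = -3.7 dBV.
That's 13 dB above the -16.7 dBV threshold.
Input overshoot = R × output overshoot = 32.5 dB → input = -16.7 + 32.5 = 15.8 dBV.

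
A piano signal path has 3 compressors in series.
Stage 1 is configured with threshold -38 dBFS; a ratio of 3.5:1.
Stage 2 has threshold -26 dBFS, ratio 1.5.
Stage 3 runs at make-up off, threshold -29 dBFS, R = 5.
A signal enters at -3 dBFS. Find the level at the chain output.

-28.8 dBFS

Stage 1: -3 dBFS is 35 dB over -38 dBFS; at 3.5:1 that becomes 10 dB over, giving -28 dBFS.
Stage 2: -28 dBFS ≤ -26 dBFS, so stage 2 doesn't engage; output -28 dBFS.
Stage 3: overshoot 1 dB → 1/5 = 0.2 dB → -28.8 dBFS.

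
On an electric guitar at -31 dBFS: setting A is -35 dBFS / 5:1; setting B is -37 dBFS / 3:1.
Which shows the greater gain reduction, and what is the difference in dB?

B, by 0.8 dB

A: overshoot 4 dB → output overshoot 0.8 dB → GR 3.2 dB.
B: overshoot 6 dB → output overshoot 2 dB → GR 4 dB.
B reduces 0.8 dB more.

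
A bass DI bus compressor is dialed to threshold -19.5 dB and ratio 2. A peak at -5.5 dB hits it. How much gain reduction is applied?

7 dB

The signal is 14 dB above threshold.
After 2:1 compression the overshoot becomes 14/2 = 7 dB.
GR = overshoot in − overshoot out = 14 − 7 = 7 dB.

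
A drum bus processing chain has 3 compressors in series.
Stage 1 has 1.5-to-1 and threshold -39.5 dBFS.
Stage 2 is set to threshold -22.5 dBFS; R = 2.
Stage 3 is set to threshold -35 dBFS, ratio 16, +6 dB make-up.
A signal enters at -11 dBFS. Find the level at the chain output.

Stage 1: -11 dBFS is 28.5 dB over -39.5 dBFS; at 1.5:1 that becomes 19 dB over, giving -20.5 dBFS.
Stage 2: overshoot 2 dB → 2/2 = 1 dB → -21.5 dBFS.
Stage 3: -21.5 dBFS is 13.5 dB over -35 dBFS; at 16:1 that becomes 0.84375 dB over, giving -34.15625 dBFS; +6 dB make-up → -28.15625 dBFS.

-28.15625 dBFS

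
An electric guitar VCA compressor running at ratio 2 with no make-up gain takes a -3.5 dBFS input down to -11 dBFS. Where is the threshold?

-18.5 dBFS

Let T be the threshold. Output overshoot = (input overshoot)/R, so -11 − T = (-3.5 − T)/2.
2·(-11 − T) = -3.5 − T → 1·T = -22 − (-3.5) = -18.5.
T = -18.5/1 = -18.5 dBFS.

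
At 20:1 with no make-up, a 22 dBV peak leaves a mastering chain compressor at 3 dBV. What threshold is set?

Input is 20 dB above T (since output overshoot × R = input overshoot: (3 − T)·20 = 22 − T gives T = 2 dBV).
Check: 2 + (22 − 2)/20 = 2 + 1 = 3 dBV. ✓

2 dBV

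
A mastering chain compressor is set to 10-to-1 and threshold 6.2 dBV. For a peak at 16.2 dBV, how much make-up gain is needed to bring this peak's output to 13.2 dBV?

6 dB

The peak compresses to 6.2 + 10/10 = 7.2 dBV.
To reach 13.2 dBV requires 13.2 − 7.2 = 6 dB of make-up.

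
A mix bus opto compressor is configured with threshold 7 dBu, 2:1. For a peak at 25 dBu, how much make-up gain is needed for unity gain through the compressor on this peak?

9 dB

Overshoot 18 dB → 18/2 = 9 dB after compression, so the compressed level is 7 + 9 = 16 dBu.
Make-up = target − compressed = 25 − 16 = 9 dB.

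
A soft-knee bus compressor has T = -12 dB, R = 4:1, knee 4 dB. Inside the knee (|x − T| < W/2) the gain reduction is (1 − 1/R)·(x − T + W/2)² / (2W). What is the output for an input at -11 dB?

x − T + W/2 = -11 − (-12) + 2 = 3.
GR = (1 − 1/4) × 3² / 8 = 0.75 × 9 / 8 = 0.84375 dB.
Output = -11 − 0.84375 = -11.84375 dB.

-11.84375 dB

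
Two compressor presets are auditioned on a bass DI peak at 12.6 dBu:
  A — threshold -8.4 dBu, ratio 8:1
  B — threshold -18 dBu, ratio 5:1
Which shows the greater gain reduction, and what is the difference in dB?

B, by 6.105 dB

A: GR = 21 − 21/8 = 18.375 dB.
B: GR = 30.6 − 30.6/5 = 24.48 dB.
B applies 6.105 dB more gain reduction.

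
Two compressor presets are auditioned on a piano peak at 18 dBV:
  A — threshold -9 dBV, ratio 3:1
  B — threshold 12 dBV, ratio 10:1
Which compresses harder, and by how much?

A: 27 dB over, compressed to 9 dB over, so 18 dB of GR.
B: 6 dB over, compressed to 0.6 dB over, so 5.4 dB of GR.
A applies 12.6 dB more gain reduction.

A, by 12.6 dB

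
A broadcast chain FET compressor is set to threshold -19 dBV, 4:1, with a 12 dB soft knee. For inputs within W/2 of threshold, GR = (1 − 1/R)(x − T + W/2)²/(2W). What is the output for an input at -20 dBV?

-20.78125 dBV

x − T + W/2 = -20 − (-19) + 6 = 5.
GR = (1 − 1/4) × 5² / 24 = 0.75 × 25 / 24 = 0.78125 dB.
Output = -20 − 0.78125 = -20.78125 dBV.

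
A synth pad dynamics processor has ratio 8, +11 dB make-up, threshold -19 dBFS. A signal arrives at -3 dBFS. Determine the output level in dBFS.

-6 dBFS

Overshoot: -3 − (-19) = 16 dB.
At 8:1 the overshoot is divided by 8, leaving 2 dB above threshold.
That puts the output at -17 dBFS; make-up adds 11 dB, giving -6 dBFS.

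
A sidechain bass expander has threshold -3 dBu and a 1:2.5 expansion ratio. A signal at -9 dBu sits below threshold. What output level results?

-18 dBu

Below threshold, a 1:2.5 expander applies gain = (2.5−1)×(T − x) of attenuation.
(2.5−1) × 6 = 9 dB, so output = -9 − 9 = -18 dBu.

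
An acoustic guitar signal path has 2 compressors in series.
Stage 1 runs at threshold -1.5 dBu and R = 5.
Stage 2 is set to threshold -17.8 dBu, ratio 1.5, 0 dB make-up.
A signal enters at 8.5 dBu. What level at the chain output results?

Stage 1: overshoot 10 dB → 10/5 = 2 dB → 0.5 dBu.
Stage 2: 18.3 dB above -17.8 dBu, reduced 1.5:1 to 12.2 dB above → -5.6 dBu.

-5.6 dBu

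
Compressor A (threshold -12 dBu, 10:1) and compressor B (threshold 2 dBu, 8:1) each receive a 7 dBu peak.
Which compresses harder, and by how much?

A, by 12.725 dB

A: overshoot 19 dB → output overshoot 1.9 dB → GR 17.1 dB.
B: overshoot 5 dB → output overshoot 0.625 dB → GR 4.375 dB.
Difference: 12.725 dB in favour of A.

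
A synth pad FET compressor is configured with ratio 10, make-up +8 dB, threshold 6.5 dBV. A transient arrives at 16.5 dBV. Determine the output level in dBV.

15.5 dBV

16.5 dBV sits 10 dB over threshold.
10:1 compression reduces that to 10/10 = 1 dB over.
That puts the output at 7.5 dBV; make-up adds 8 dB, giving 15.5 dBV.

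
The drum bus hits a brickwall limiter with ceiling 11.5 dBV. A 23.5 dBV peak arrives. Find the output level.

The limiter clamps the peak to its 11.5 dBV ceiling.

11.5 dBV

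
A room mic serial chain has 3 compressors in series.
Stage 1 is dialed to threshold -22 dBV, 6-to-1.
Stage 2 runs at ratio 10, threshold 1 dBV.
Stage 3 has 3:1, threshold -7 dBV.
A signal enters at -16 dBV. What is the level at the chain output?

Stage 1: -16 dBV is 6 dB over -22 dBV; at 6:1 that becomes 1 dB over, giving -21 dBV.
Stage 2: -21 dBV ≤ 1 dBV, so stage 2 doesn't engage; output -21 dBV.
Stage 3: -21 dBV is at or below the -7 dBV threshold — no compression; output -21 dBV.

-21 dBV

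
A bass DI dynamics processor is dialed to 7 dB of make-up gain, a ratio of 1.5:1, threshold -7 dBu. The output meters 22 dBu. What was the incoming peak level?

Before make-up, the level was 22 − 7 = 15 dBu.
The compressed level sits 15 − (-7) = 22 dB over threshold.
Undo the ratio: input overshoot = 22 × 1.5 = 33 dB, giving input = 26 dBu.

26 dBu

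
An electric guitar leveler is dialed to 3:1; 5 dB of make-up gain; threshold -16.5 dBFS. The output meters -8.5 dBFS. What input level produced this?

-7.5 dBFS

Stripping the +5 dB make-up gives -13.5 dBFS at the gain stage.
Post-compression overshoot = -13.5 − (-16.5) = 3 dB.
Input overshoot = R × output overshoot = 9 dB → input = -16.5 + 9 = -7.5 dBFS.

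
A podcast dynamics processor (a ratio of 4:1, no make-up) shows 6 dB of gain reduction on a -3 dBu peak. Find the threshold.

Let T be the threshold. Output overshoot = (input overshoot)/R, so -9 − T = (-3 − T)/4.
4·(-9 − T) = -3 − T → 3·T = -36 − (-3) = -33.
T = -33/3 = -11 dBu.

-11 dBu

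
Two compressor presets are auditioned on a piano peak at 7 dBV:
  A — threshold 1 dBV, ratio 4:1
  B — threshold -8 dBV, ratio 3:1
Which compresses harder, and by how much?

A: 6 dB over, compressed to 1.5 dB over, so 4.5 dB of GR.
B: 15 dB over, compressed to 5 dB over, so 10 dB of GR.
B applies 5.5 dB more gain reduction.

B, by 5.5 dB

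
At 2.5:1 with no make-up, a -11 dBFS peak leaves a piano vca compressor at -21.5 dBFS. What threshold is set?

-28.5 dBFS

Let T be the threshold. Output overshoot = (input overshoot)/R, so -21.5 − T = (-11 − T)/2.5.
2.5·(-21.5 − T) = -11 − T → 1.5·T = -53.75 − (-11) = -42.75.
T = -42.75/1.5 = -28.5 dBFS.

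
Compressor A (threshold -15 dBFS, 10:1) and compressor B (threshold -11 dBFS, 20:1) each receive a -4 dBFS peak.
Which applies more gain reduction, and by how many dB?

A, by 3.25 dB

A: 11 dB over, compressed to 1.1 dB over, so 9.9 dB of GR.
B: 7 dB over, compressed to 0.35 dB over, so 6.65 dB of GR.
A applies 3.25 dB more gain reduction.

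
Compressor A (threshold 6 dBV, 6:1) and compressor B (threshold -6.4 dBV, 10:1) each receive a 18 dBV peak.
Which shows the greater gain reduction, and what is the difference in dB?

B, by 11.96 dB

A: GR = 12 − 12/6 = 10 dB.
B: GR = 24.4 − 24.4/10 = 21.96 dB.
Difference: 11.96 dB in favour of B.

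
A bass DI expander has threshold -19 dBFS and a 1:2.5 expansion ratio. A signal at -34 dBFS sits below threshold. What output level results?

-56.5 dBFS

Below threshold, a 1:2.5 expander applies gain = (2.5−1)×(T − x) of attenuation.
(2.5−1) × 15 = 22.5 dB, so output = -34 − 22.5 = -56.5 dBFS.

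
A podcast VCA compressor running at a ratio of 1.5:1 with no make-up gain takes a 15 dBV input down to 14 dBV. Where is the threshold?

Let T be the threshold. Output overshoot = (input overshoot)/R, so 14 − T = (15 − T)/1.5.
1.5·(14 − T) = 15 − T → 0.5·T = 21 − 15 = 6.
T = 6/0.5 = 12 dBV.

12 dBV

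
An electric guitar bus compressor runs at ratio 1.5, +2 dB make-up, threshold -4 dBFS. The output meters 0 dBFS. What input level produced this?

-1 dBFS

Before make-up, the level was 0 − 2 = -2 dBFS.
That's 2 dB above the -4 dBFS threshold.
Before 1.5:1 compression the overshoot was 2 × 1.5 = 3 dB, so input = -4 + 3 = -1 dBFS.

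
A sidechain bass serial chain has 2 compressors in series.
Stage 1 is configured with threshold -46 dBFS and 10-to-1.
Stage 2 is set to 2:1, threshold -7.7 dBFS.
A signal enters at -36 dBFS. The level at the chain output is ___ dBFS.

Stage 1: overshoot 10 dB → 10/10 = 1 dB → -45 dBFS.
Stage 2: below threshold (-45 ≤ -7.7); passes unchanged; output -45 dBFS.

-45 dBFS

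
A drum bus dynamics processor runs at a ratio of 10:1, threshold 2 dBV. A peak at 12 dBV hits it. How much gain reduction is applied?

9 dB

12 dBV exceeds the threshold by 10 dB.
A 10:1 ratio leaves 1 dB of that excess.
Gain reduction = 10 − 1 = 9 dB.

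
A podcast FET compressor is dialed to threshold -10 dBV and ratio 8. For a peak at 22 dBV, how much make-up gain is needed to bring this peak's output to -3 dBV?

3 dB

Overshoot 32 dB → 32/8 = 4 dB after compression, so the compressed level is -10 + 4 = -6 dBV.
Make-up = target − compressed = -3 − (-6) = 3 dB.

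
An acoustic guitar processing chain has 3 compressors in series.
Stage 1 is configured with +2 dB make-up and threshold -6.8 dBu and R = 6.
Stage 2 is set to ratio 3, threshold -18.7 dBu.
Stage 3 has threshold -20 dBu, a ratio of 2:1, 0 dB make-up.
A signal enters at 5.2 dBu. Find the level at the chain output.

Stage 1: 5.2 dBu is 12 dB over -6.8 dBu; at 6:1 that becomes 2 dB over, giving -4.8 dBu; +2 dB make-up → -2.8 dBu.
Stage 2: overshoot 15.9 dB → 15.9/3 = 5.3 dB → -13.4 dBu.
Stage 3: 6.6 dB above -20 dBu, reduced 2:1 to 3.3 dB above → -16.7 dBu.

-16.7 dBu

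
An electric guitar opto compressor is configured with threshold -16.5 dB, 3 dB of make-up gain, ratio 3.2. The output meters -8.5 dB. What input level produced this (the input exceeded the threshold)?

Stripping the +3 dB make-up gives -11.5 dB at the gain stage.
The compressed level sits -11.5 − (-16.5) = 5 dB over threshold.
Before 3.2:1 compression the overshoot was 5 × 3.2 = 16 dB, so input = -16.5 + 16 = -0.5 dB.

-0.5 dB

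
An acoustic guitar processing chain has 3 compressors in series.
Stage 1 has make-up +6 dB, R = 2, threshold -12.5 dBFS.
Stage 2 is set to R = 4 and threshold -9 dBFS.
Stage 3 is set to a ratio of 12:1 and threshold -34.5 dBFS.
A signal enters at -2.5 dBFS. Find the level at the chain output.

-32.21875 dBFS

Stage 1: 10 dB above -12.5 dBFS, reduced 2:1 to 5 dB above → -7.5 dBFS; +6 dB make-up → -1.5 dBFS.
Stage 2: 7.5 dB above -9 dBFS, reduced 4:1 to 1.875 dB above → -7.125 dBFS.
Stage 3: -7.125 dBFS is 27.375 dB over -34.5 dBFS; at 12:1 that becomes 2.28125 dB over, giving -32.21875 dBFS.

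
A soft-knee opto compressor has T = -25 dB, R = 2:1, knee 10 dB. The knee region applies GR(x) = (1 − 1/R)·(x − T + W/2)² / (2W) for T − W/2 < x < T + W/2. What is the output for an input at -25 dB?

-25.625 dB

x − T + W/2 = -25 − (-25) + 5 = 5.
GR = (1 − 1/2) × 5² / 20 = 0.5 × 25 / 20 = 0.625 dB.
Output = -25 − 0.625 = -25.625 dB.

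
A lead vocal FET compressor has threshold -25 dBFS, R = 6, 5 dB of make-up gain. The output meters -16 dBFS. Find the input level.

Stripping the +5 dB make-up gives -21 dBFS at the gain stage.
That's 4 dB above the -25 dBFS threshold.
Before 6:1 compression the overshoot was 4 × 6 = 24 dB, so input = -25 + 24 = -1 dBFS.

-1 dBFS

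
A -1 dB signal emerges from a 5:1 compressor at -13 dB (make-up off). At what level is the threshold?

Let T be the threshold. Output overshoot = (input overshoot)/R, so -13 − T = (-1 − T)/5.
5·(-13 − T) = -1 − T → 4·T = -65 − (-1) = -64.
T = -64/4 = -16 dB.

-16 dB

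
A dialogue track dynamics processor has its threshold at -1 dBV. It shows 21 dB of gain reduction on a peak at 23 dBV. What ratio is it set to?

8:1

Input overshoot = 23 − (-1) = 24 dB.
Output overshoot = 24 − 21 = 3 dB.
Ratio = input overshoot / output overshoot = 24 / 3 = 8.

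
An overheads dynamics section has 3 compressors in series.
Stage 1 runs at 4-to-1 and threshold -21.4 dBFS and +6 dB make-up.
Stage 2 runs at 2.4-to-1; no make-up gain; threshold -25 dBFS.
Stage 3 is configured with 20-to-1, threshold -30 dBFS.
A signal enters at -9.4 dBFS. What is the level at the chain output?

Stage 1: 12 dB above -21.4 dBFS, reduced 4:1 to 3 dB above → -18.4 dBFS; +6 dB make-up → -12.4 dBFS.
Stage 2: 12.6 dB above -25 dBFS, reduced 2.4:1 to 5.25 dB above → -19.75 dBFS.
Stage 3: 10.25 dB above -30 dBFS, reduced 20:1 to 0.5125 dB above → -29.4875 dBFS.

-29.4875 dBFS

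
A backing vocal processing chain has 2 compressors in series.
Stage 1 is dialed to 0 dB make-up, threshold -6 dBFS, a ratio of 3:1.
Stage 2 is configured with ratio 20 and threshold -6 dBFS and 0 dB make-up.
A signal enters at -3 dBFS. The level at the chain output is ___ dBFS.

Stage 1: -3 dBFS is 3 dB over -6 dBFS; at 3:1 that becomes 1 dB over, giving -5 dBFS.
Stage 2: -5 dBFS is 1 dB over -6 dBFS; at 20:1 that becomes 0.05 dB over, giving -5.95 dBFS.

-5.95 dBFS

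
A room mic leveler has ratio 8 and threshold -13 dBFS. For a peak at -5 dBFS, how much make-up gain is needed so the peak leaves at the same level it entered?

The peak compresses to -13 + 8/8 = -12 dBFS.
To reach -5 dBFS requires -5 − (-12) = 7 dB of make-up.

7 dB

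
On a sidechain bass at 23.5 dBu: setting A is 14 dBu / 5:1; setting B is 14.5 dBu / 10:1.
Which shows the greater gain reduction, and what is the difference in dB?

B, by 0.5 dB

A: 9.5 dB over, compressed to 1.9 dB over, so 7.6 dB of GR.
B: 9 dB over, compressed to 0.9 dB over, so 8.1 dB of GR.
B reduces 0.5 dB more.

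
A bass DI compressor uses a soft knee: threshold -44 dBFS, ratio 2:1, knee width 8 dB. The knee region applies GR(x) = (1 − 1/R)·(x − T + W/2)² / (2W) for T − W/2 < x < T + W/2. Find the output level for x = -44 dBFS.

x − T + W/2 = -44 − (-44) + 4 = 4.
GR = (1 − 1/2) × 4² / 16 = 0.5 × 16 / 16 = 0.5 dB.
Output = -44 − 0.5 = -44.5 dBFS.

-44.5 dBFS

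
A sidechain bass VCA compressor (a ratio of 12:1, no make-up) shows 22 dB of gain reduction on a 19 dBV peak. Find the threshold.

-5 dBV

Let T be the threshold. Output overshoot = (input overshoot)/R, so -3 − T = (19 − T)/12.
12·(-3 − T) = 19 − T → 11·T = -36 − 19 = -55.
T = -55/11 = -5 dBV.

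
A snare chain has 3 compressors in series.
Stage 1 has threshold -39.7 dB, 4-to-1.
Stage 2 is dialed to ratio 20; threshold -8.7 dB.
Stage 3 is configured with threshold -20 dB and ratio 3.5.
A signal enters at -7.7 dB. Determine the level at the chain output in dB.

Stage 1: overshoot 32 dB → 32/4 = 8 dB → -31.7 dB.
Stage 2: below threshold (-31.7 ≤ -8.7); passes unchanged; output -31.7 dB.
Stage 3: below threshold (-31.7 ≤ -20); passes unchanged; output -31.7 dB.

-31.7 dB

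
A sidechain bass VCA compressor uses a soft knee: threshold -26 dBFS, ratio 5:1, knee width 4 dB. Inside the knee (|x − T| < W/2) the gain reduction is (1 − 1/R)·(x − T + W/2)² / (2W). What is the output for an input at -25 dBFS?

-25.9 dBFS

x − T + W/2 = -25 − (-26) + 2 = 3.
GR = (1 − 1/5) × 3² / 8 = 0.8 × 9 / 8 = 0.9 dB.
Output = -25 − 0.9 = -25.9 dBFS.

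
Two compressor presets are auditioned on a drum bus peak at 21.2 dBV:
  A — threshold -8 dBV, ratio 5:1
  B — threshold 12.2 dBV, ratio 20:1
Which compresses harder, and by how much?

A: overshoot 29.2 dB → output overshoot 5.84 dB → GR 23.36 dB.
B: overshoot 9 dB → output overshoot 0.45 dB → GR 8.55 dB.
A reduces 14.81 dB more.

A, by 14.81 dB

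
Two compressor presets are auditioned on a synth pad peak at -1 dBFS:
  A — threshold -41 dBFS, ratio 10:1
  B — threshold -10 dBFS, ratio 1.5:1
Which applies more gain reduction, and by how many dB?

A, by 33 dB

A: 40 dB over, compressed to 4 dB over, so 36 dB of GR.
B: 9 dB over, compressed to 6 dB over, so 3 dB of GR.
Difference: 33 dB in favour of A.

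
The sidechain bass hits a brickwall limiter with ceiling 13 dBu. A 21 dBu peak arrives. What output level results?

13 dBu

A brickwall limiter is an ∞:1 compressor: any input above the ceiling is clamped to 13 dBu.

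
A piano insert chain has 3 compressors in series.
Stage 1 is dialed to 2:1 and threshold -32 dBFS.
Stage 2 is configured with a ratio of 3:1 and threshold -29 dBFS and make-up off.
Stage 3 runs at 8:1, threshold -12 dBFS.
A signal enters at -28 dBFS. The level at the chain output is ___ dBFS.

-30 dBFS

Stage 1: overshoot 4 dB → 4/2 = 2 dB → -30 dBFS.
Stage 2: -30 dBFS is at or below the -29 dBFS threshold — no compression; output -30 dBFS.
Stage 3: -30 dBFS ≤ -12 dBFS, so stage 3 doesn't engage; output -30 dBFS.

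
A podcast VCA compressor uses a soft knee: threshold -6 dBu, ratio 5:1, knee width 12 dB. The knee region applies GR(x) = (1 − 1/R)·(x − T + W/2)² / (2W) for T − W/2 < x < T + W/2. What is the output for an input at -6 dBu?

x − T + W/2 = -6 − (-6) + 6 = 6.
GR = (1 − 1/5) × 6² / 24 = 0.8 × 36 / 24 = 1.2 dB.
Output = -6 − 1.2 = -7.2 dBu.

-7.2 dBu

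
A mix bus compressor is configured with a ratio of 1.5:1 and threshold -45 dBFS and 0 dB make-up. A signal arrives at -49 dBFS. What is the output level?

-49 dBFS is 4 dB below the -45 dBFS threshold, so no gain reduction is applied.
Output = input = -49 dBFS.

-49 dBFS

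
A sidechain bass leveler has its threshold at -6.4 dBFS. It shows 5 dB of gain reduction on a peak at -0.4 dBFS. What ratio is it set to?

6:1

Input overshoot = -0.4 − (-6.4) = 6 dB.
Output overshoot = 6 − 5 = 1 dB.
Ratio = input overshoot / output overshoot = 6 / 1 = 6.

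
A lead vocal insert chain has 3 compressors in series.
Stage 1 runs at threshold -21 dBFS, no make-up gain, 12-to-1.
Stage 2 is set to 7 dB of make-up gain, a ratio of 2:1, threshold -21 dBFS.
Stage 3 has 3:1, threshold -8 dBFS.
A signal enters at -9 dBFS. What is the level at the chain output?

-13.5 dBFS

Stage 1: 12 dB above -21 dBFS, reduced 12:1 to 1 dB above → -20 dBFS.
Stage 2: overshoot 1 dB → 1/2 = 0.5 dB → -20.5 dBFS; +7 dB make-up → -13.5 dBFS.
Stage 3: -13.5 dBFS ≤ -8 dBFS, so stage 3 doesn't engage; output -13.5 dBFS.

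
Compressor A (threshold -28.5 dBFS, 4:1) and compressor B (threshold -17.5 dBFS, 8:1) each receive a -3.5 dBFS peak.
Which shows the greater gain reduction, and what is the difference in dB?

A: overshoot 25 dB → output overshoot 6.25 dB → GR 18.75 dB.
B: overshoot 14 dB → output overshoot 1.75 dB → GR 12.25 dB.
A reduces 6.5 dB more.

A, by 6.5 dB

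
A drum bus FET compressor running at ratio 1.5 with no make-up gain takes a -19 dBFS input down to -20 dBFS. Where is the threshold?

-22 dBFS

Gain reduction = -19 − (-20) = 1 dB; output overshoot = GR / (R − 1) = 1 / 0.5 = 2 dB.
Threshold = output − output overshoot = -20 − 2 = -22 dBFS.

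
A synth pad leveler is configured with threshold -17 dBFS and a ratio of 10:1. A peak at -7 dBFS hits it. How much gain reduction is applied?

Overshoot = -7 − (-17) = 10 dB.
A 10:1 ratio leaves 1 dB of that excess.
Gain reduction = 10 − 1 = 9 dB.

9 dB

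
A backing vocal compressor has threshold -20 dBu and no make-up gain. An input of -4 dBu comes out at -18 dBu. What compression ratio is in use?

Input overshoot = -4 − (-20) = 16 dB; output overshoot = -18 − (-20) = 2 dB.
Ratio = 16 / 2 = 8.

8:1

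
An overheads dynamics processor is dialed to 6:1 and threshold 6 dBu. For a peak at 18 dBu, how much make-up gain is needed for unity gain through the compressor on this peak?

Overshoot 12 dB → 12/6 = 2 dB after compression, so the compressed level is 6 + 2 = 8 dBu.
Make-up = target − compressed = 18 − 8 = 10 dB.

10 dB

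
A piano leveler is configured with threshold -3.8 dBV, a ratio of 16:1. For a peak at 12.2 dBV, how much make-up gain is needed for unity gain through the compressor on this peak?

Overshoot 16 dB → 16/16 = 1 dB after compression, so the compressed level is -3.8 + 1 = -2.8 dBV.
Make-up = target − compressed = 12.2 − (-2.8) = 15 dB.

15 dB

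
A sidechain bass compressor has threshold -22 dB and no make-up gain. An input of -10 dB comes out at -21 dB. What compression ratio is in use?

12:1

Input overshoot = -10 − (-22) = 12 dB; output overshoot = -21 − (-22) = 1 dB.
Ratio = 12 / 1 = 12.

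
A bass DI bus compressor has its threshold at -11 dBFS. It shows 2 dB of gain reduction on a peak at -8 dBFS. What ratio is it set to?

Input overshoot = -8 − (-11) = 3 dB.
Output overshoot = 3 − 2 = 1 dB.
Ratio = input overshoot / output overshoot = 3 / 1 = 3.

3:1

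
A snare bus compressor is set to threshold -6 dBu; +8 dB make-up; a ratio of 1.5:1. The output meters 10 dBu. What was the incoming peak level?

6 dBu

Remove make-up: 10 − 8 = 2 dBu.
Post-compression overshoot = 2 − (-6) = 8 dB.
Input overshoot = R × output overshoot = 12 dB → input = -6 + 12 = 6 dBu.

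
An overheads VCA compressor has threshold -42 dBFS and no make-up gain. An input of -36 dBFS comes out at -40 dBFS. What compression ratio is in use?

Input overshoot = -36 − (-42) = 6 dB; output overshoot = -40 − (-42) = 2 dB.
Ratio = 6 / 2 = 3.

3:1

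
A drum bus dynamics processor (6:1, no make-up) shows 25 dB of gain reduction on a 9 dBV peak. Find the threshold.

-21 dBV

Let T be the threshold. Output overshoot = (input overshoot)/R, so -16 − T = (9 − T)/6.
6·(-16 − T) = 9 − T → 5·T = -96 − 9 = -105.
T = -105/5 = -21 dBV.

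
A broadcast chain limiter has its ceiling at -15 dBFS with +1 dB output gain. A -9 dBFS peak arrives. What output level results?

A brickwall limiter is an ∞:1 compressor: any input above the ceiling is clamped to -15 dBFS.
Output gain then adds 1 dB: -15 + 1 = -14 dBFS.

-14 dBFS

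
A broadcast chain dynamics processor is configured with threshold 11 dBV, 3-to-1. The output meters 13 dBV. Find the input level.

17 dBV

The compressed level sits 13 − 11 = 2 dB over threshold.
Undo the ratio: input overshoot = 2 × 3 = 6 dB, giving input = 17 dBV.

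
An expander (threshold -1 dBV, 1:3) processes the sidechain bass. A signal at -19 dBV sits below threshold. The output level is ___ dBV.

The input is 18 dB below the -1 dBV threshold.
A 1:3 expander multiplies undershoot by 3: 18 × 3 = 54 dB below threshold.
Output = -1 − 54 = -55 dBV.

-55 dBV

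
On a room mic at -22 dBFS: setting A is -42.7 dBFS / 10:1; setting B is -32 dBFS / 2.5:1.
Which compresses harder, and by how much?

A, by 12.63 dB

A: overshoot 20.7 dB → output overshoot 2.07 dB → GR 18.63 dB.
B: overshoot 10 dB → output overshoot 4 dB → GR 6 dB.
Difference: 12.63 dB in favour of A.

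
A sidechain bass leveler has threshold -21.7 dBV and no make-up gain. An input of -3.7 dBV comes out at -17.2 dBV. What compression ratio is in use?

4:1

Input overshoot = -3.7 − (-21.7) = 18 dB; output overshoot = -17.2 − (-21.7) = 4.5 dB.
Ratio = 18 / 4.5 = 4.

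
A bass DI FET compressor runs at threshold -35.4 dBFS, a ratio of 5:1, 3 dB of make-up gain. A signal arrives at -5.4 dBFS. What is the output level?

The input is 30 dB above the -35.4 dBFS threshold.
At 5:1 the overshoot is divided by 5, leaving 6 dB above threshold.
That puts the output at -29.4 dBFS; make-up adds 3 dB, giving -26.4 dBFS.

-26.4 dBFS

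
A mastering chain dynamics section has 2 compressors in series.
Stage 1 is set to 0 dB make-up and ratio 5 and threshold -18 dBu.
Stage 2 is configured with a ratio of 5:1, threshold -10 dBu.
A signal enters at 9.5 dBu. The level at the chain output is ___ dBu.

-12.5 dBu

Stage 1: 9.5 dBu is 27.5 dB over -18 dBu; at 5:1 that becomes 5.5 dB over, giving -12.5 dBu.
Stage 2: below threshold (-12.5 ≤ -10); passes unchanged; output -12.5 dBu.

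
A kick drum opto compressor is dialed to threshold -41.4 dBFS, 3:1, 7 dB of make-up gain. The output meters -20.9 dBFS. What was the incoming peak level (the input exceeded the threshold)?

-0.9 dBFS

Remove make-up: -20.9 − 7 = -27.9 dBFS.
Post-compression overshoot = -27.9 − (-41.4) = 13.5 dB.
Before 3:1 compression the overshoot was 13.5 × 3 = 40.5 dB, so input = -41.4 + 40.5 = -0.9 dBFS.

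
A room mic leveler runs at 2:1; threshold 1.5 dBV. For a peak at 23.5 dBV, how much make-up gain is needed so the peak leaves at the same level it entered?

Without make-up, output = threshold + overshoot/2 = 1.5 + 11 = 12.5 dBV.
Gap to target: 11 dB.

11 dB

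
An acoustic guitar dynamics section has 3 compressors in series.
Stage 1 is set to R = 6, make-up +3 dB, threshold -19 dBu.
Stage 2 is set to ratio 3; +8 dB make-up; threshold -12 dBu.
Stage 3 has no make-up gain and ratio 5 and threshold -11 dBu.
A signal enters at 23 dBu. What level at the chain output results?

Stage 1: overshoot 42 dB → 42/6 = 7 dB → -12 dBu; +3 dB make-up → -9 dBu.
Stage 2: -9 dBu is 3 dB over -12 dBu; at 3:1 that becomes 1 dB over, giving -11 dBu; +8 dB make-up → -3 dBu.
Stage 3: 8 dB above -11 dBu, reduced 5:1 to 1.6 dB above → -9.4 dBu.

-9.4 dBu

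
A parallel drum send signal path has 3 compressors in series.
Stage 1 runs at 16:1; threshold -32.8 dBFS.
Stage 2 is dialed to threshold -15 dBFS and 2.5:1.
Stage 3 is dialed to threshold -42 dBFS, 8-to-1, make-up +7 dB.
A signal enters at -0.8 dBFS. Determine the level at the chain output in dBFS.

Stage 1: overshoot 32 dB → 32/16 = 2 dB → -30.8 dBFS.
Stage 2: -30.8 dBFS ≤ -15 dBFS, so stage 2 doesn't engage; output -30.8 dBFS.
Stage 3: 11.2 dB above -42 dBFS, reduced 8:1 to 1.4 dB above → -40.6 dBFS; +7 dB make-up → -33.6 dBFS.

-33.6 dBFS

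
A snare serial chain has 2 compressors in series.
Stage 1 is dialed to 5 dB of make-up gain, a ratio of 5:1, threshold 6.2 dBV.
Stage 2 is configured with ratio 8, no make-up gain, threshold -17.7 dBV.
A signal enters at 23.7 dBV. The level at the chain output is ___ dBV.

Stage 1: 17.5 dB above 6.2 dBV, reduced 5:1 to 3.5 dB above → 9.7 dBV; +5 dB make-up → 14.7 dBV.
Stage 2: 32.4 dB above -17.7 dBV, reduced 8:1 to 4.05 dB above → -13.65 dBV.

-13.65 dBV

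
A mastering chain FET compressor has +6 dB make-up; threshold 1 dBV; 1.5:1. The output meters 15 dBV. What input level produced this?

13 dBV

Before make-up, the level was 15 − 6 = 9 dBV.
Post-compression overshoot = 9 − 1 = 8 dB.
Before 1.5:1 compression the overshoot was 8 × 1.5 = 12 dB, so input = 1 + 12 = 13 dBV.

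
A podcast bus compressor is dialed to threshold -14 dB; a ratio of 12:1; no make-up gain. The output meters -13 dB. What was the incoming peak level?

-2 dB

Post-compression overshoot = -13 − (-14) = 1 dB.
Before 12:1 compression the overshoot was 1 × 12 = 12 dB, so input = -14 + 12 = -2 dB.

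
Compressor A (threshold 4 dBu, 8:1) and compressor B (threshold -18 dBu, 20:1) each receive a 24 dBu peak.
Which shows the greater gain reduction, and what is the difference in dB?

B, by 22.4 dB

A: GR = 20 − 20/8 = 17.5 dB.
B: GR = 42 − 42/20 = 39.9 dB.
Difference: 22.4 dB in favour of B.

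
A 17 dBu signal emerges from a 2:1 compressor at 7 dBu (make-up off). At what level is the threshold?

Let T be the threshold. Output overshoot = (input overshoot)/R, so 7 − T = (17 − T)/2.
2·(7 − T) = 17 − T → 1·T = 14 − 17 = -3.
T = -3/1 = -3 dBu.

-3 dBu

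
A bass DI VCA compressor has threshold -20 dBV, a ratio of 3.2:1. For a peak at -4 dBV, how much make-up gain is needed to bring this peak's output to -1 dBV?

Without make-up, output = threshold + overshoot/3.2 = -20 + 5 = -15 dBV.
Gap to target: 14 dB.

14 dB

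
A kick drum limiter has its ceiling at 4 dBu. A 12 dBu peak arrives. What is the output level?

4 dBu

A brickwall limiter is an ∞:1 compressor: any input above the ceiling is clamped to 4 dBu.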